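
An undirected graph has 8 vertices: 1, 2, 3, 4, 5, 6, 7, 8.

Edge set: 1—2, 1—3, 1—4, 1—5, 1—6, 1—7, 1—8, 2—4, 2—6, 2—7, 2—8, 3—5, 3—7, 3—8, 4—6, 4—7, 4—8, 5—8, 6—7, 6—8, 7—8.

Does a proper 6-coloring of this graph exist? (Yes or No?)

The chromatic number is 6. 1, 2, 4, 6, 7, 8 are pairwise adjacent (a clique of size 6), so at least 6 colors are needed.
6 colors suffice: color a → {8}; color b → {1}; color c → {5, 7}; color d → {3, 6}; color e → {4}; color f → {2}.
That is already a proper 6-coloring.

Yes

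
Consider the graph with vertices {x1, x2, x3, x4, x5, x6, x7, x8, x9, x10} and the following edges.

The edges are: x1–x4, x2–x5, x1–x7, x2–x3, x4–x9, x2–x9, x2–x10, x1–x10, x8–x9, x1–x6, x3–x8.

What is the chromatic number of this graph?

3

The cycle x4-x9-x2-x10-x1-x4 has odd length 5, so it cannot be 2-colored; at least 3 colors are needed.
3 colors suffice: x1=1, x2=1, x3=2, x4=3, x5=2, x6=2, x7=2, x8=1, x9=2, x10=2. Each edge has distinct colors on its endpoints.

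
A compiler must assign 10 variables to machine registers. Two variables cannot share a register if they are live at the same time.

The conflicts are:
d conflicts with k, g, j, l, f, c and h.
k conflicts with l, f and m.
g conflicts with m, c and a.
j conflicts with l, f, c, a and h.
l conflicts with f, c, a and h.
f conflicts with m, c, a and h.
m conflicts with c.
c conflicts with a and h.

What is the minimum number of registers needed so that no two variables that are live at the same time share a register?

6

d, j, l, f, c, h pairwise conflict, so at least 6 registers are needed.
6 registers suffice: register 1 → {k, c}; register 2 → {g, f}; register 3 → {d, m, a}; register 4 → {l}; register 5 → {j}; register 6 → {h}. Each listed conflict is separated.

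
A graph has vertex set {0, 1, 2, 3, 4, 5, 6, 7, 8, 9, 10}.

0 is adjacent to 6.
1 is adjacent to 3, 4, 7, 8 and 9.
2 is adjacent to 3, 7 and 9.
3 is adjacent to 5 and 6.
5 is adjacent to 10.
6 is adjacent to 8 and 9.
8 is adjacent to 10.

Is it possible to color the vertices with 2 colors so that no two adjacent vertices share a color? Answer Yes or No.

The cycle 5-3-6-8-10-5 has odd length 5, so it cannot be 2-colored; at least 3 colors are needed.
So 2 colors are not enough.

No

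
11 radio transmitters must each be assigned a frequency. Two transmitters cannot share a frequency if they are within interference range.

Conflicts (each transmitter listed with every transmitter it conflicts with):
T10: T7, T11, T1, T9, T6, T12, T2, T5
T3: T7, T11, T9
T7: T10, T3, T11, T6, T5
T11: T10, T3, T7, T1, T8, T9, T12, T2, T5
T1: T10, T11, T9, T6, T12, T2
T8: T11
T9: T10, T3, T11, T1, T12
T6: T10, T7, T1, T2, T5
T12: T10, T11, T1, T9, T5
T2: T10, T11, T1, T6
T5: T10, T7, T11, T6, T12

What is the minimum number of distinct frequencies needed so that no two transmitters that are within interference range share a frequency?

T10, T11, T1, T9, T12 pairwise conflict, so at least 5 frequencies are needed.
5 frequencies suffice: frequency 1 → {T11, T6}; frequency 2 → {T10, T3, T8}; frequency 3 → {T1, T5}; frequency 4 → {T7, T9, T2}; frequency 5 → {T12}. No two conflicting transmitters share a frequency.

5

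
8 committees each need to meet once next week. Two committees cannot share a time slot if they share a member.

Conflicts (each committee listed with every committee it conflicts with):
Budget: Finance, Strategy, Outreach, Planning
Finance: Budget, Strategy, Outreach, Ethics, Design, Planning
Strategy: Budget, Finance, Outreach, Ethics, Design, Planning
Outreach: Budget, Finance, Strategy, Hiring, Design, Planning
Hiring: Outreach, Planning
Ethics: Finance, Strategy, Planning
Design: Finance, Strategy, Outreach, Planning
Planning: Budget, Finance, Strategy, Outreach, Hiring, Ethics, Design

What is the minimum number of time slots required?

5

Budget, Finance, Strategy, Outreach, Planning are mutually in conflict, so at least 5 time slots are needed.
5 time slots suffice: time slot 1 → {Planning}; time slot 2 → {Finance, Hiring}; time slot 3 → {Strategy}; time slot 4 → {Outreach, Ethics}; time slot 5 → {Budget, Design}. Each listed conflict is separated.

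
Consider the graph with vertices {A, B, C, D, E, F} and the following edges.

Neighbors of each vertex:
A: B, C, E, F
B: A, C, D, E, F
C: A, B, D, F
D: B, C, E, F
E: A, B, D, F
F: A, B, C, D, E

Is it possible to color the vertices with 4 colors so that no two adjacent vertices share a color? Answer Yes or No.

The chromatic number is 4. B, C, D, F are pairwise adjacent (a clique of size 4), so at least 4 colors are needed.
One proper 4-coloring: A=4, B=2, C=3, D=4, E=3, F=1.
That is already a proper 4-coloring.

Yes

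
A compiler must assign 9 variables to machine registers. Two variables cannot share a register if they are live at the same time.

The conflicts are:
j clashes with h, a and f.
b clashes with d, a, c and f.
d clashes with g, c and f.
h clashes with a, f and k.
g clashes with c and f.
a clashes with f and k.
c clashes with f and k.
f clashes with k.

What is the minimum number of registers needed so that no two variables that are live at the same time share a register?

h, a, f, k are mutually in conflict, so at least 4 registers are needed.
Using 4 registers: j=4, b=4, d=3, h=3, g=4, a=2, c=2, f=1, k=4. No two conflicting variables share a register.

4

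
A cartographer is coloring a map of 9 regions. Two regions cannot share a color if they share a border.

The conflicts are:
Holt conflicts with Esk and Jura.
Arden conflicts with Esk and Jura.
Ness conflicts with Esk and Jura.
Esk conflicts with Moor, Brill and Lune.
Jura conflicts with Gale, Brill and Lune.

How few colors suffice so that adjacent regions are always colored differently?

2

Ness and Jura conflict, so at least 2 colors are needed.
2 colors suffice: color 1 → {Esk, Jura}; color 2 → {Holt, Arden, Ness, Gale, Moor, Brill, Lune}. Each listed conflict is separated.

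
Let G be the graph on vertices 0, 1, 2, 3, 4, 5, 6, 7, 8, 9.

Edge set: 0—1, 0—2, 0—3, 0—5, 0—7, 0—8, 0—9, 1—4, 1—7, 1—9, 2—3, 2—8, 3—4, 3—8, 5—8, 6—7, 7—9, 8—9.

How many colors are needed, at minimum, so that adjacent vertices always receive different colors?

4

0, 2, 3, 8 form a clique, so at least 4 colors are needed.
One proper 4-coloring: 0=red, 1=blue, 2=yellow, 3=green, 4=red, 5=green, 6=red, 7=green, 8=blue, 9=yellow. Each edge has distinct colors on its endpoints.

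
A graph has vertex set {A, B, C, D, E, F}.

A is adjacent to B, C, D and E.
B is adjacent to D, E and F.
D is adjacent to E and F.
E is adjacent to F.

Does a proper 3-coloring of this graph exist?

No

B, D, E, F are pairwise adjacent (a clique of size 4), so at least 4 colors are needed.
So 3 colors are not enough.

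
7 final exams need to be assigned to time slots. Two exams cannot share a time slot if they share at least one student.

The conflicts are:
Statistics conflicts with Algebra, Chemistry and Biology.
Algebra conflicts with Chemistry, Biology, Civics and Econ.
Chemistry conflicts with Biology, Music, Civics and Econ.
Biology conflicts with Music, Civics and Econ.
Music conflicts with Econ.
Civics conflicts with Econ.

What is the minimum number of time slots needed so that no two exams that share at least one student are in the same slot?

5

Algebra, Chemistry, Biology, Civics, Econ are mutually in conflict, so at least 5 time slots are needed.
Using 5 time slots: Statistics=3, Algebra=4, Chemistry=2, Biology=1, Music=4, Civics=5, Econ=3. Every pair that conflicts lands in different time slots.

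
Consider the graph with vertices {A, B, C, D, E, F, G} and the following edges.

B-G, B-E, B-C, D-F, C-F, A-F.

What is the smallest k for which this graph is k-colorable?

C and F are adjacent, so at least 2 colors are needed.
A valid assignment using 2 colors: A=2, B=1, C=2, D=2, E=2, F=1, G=2. Each edge has distinct colors on its endpoints.

2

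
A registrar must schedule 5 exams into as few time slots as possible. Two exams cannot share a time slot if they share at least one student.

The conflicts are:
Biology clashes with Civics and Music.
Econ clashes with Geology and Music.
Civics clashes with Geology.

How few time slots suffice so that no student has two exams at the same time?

The cycle Civics-Biology-Music-Econ-Geology-Civics has odd length 5, so it cannot be 2-colored; at least 3 time slots are needed.
3 time slots suffice: time slot 1 → {Geology, Music}; time slot 2 → {Biology, Econ}; time slot 3 → {Civics}. Every pair that conflicts lands in different time slots.

3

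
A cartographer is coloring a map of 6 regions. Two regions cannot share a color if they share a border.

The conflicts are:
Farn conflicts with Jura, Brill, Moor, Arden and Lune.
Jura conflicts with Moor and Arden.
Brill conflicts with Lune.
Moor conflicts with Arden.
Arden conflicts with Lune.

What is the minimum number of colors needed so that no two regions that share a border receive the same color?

Farn, Jura, Moor, Arden are mutually in conflict, so at least 4 colors are needed.
4 colors suffice: color 1 → {Farn}; color 2 → {Brill, Arden}; color 3 → {Moor, Lune}; color 4 → {Jura}. Every pair that conflicts lands in different colors.

4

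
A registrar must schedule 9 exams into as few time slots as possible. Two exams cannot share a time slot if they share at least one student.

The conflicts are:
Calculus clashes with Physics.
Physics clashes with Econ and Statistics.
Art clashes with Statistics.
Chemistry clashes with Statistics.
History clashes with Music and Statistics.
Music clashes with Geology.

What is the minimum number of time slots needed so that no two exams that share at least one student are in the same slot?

2

History and Music conflict, so at least 2 time slots are needed.
Using 2 time slots: Calculus=1, Physics=2, Art=2, Chemistry=2, History=2, Music=1, Econ=1, Statistics=1, Geology=2. No two conflicting exams share a time slot.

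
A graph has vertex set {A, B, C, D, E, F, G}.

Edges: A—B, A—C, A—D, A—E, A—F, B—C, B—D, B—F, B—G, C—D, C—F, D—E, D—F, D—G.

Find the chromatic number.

5

A, B, C, D, F form a clique, so at least 5 colors are needed.
5 colors suffice: color 1 → {D}; color 2 → {B, E}; color 3 → {A, G}; color 4 → {F}; color 5 → {C}. No two adjacent vertices share a color.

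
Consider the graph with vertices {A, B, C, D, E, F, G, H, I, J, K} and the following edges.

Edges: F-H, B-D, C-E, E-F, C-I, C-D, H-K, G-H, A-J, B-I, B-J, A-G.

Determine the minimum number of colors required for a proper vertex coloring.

The cycle H-G-A-J-B-I-C-E-F-H has odd length 9, so it cannot be 2-colored; at least 3 colors are needed.
One proper 3-coloring: A=1, B=1, C=1, D=2, E=2, F=3, G=2, H=1, I=2, J=2, K=2. No two adjacent vertices share a color.

3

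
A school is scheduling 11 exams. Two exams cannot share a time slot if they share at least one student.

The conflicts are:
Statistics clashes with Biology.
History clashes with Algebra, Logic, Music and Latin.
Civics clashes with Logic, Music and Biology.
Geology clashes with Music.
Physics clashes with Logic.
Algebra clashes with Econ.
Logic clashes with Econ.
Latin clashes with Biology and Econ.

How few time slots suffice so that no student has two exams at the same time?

3

The cycle Latin-History-Logic-Civics-Biology-Latin has odd length 5, so it cannot be 2-colored; at least 3 time slots are needed.
3 time slots suffice: time slot 1 → {History, Geology, Physics, Biology, Econ}; time slot 2 → {Statistics, Algebra, Logic, Music, Latin}; time slot 3 → {Civics}. Every pair that conflicts lands in different time slots.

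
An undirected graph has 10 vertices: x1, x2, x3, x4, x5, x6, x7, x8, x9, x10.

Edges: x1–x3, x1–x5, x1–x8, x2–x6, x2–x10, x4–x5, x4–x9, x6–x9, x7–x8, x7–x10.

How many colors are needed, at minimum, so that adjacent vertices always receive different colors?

3

The cycle x7-x10-x2-x6-x9-x4-x5-x1-x8-x7 has odd length 9, so it cannot be 2-colored; at least 3 colors are needed.
A valid assignment using 3 colors: x1=R, x2=G, x3=B, x4=G, x5=B, x6=B, x7=G, x8=B, x9=R, x10=R. Every edge joins two different colors.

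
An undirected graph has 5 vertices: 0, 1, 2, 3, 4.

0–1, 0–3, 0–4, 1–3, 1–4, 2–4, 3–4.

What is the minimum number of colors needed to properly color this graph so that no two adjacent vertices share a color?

4

0, 1, 3, 4 are pairwise adjacent (a clique of size 4), so at least 4 colors are needed.
4 colors suffice: 0=b, 1=d, 2=b, 3=c, 4=a. No two adjacent vertices share a color.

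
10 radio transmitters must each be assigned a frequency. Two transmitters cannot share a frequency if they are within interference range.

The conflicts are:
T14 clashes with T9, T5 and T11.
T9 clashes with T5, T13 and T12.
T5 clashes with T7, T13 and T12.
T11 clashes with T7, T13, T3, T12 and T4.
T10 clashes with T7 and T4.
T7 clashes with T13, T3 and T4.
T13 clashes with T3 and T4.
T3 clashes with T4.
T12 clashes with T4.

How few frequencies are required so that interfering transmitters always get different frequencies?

5

T11, T7, T13, T3, T4 all conflict with each other, so at least 5 frequencies are needed.
Using 5 frequencies: T14=2, T9=4, T5=1, T11=1, T10=1, T7=2, T13=3, T3=5, T12=2, T4=4. No two conflicting transmitters share a frequency.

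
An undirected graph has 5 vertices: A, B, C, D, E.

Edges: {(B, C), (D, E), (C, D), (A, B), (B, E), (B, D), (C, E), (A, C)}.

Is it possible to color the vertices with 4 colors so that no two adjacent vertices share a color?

Yes

The chromatic number is 4. B, C, D, E are mutually adjacent (a clique of size 4), so at least 4 colors are needed.
4 colors suffice: A=green, B=blue, C=red, D=green, E=yellow.
That is already a proper 4-coloring.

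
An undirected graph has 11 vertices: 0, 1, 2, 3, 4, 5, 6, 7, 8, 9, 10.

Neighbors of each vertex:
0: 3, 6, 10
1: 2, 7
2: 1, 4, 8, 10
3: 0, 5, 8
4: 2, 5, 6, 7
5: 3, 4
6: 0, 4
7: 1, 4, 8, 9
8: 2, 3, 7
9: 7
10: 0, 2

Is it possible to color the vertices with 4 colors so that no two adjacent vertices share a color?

The chromatic number is 3. The cycle 4-2-8-3-5-4 has odd length 5, so it cannot be 2-colored; at least 3 colors are needed.
3 colors suffice: color red → {0, 2, 5, 7}; color blue → {1, 4, 8, 9, 10}; color green → {3, 6}.
Since 4 ≥ 3, a proper 4-coloring certainly exists.

Yes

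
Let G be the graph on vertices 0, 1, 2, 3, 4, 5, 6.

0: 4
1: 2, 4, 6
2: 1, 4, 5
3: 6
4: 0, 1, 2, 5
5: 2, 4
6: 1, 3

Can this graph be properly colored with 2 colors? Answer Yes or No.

1, 2, 4 are pairwise adjacent, so at least 3 colors are needed.
So 2 colors are not enough.

No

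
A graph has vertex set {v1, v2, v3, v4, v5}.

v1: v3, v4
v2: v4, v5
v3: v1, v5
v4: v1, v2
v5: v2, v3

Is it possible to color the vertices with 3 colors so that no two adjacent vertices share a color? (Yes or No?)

Yes

The chromatic number is 3. The cycle v4-v1-v3-v5-v2-v4 has odd length 5, so it cannot be 2-colored; at least 3 colors are needed.
3 colors suffice: color 1 → {v2, v3}; color 2 → {v1, v5}; color 3 → {v4}.
That is already a proper 3-coloring.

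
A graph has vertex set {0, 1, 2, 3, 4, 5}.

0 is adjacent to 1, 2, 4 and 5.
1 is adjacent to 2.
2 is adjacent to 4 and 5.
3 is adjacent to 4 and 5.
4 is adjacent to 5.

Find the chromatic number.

4

0, 2, 4, 5 are pairwise adjacent (a clique of size 4), so at least 4 colors are needed.
4 colors suffice: color a → {2, 3}; color b → {0}; color c → {1, 5}; color d → {4}. No two adjacent vertices share a color.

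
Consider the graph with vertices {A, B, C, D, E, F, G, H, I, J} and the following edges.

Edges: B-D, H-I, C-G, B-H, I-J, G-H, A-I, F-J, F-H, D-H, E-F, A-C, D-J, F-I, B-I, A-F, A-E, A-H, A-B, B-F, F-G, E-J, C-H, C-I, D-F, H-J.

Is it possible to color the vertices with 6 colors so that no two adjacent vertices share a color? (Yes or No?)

Yes

The chromatic number is 5. A, B, F, H, I are pairwise adjacent (a clique of size 5), so at least 5 colors are needed.
5 colors suffice: color 1 → {C, F}; color 2 → {E, H}; color 3 → {A, G, J}; color 4 → {D, I}; color 5 → {B}.
Since 6 ≥ 5, a proper 6-coloring certainly exists.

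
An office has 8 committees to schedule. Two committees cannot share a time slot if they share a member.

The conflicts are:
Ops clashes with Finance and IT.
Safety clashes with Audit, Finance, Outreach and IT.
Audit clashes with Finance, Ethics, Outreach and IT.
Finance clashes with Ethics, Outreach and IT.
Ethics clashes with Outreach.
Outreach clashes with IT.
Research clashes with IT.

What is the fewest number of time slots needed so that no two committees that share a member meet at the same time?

5

Safety, Audit, Finance, Outreach, IT pairwise conflict, so at least 5 time slots are needed.
Using 5 time slots: Ops=3, Safety=5, Audit=3, Finance=2, Ethics=1, Outreach=4, Research=2, IT=1. Each listed conflict is separated.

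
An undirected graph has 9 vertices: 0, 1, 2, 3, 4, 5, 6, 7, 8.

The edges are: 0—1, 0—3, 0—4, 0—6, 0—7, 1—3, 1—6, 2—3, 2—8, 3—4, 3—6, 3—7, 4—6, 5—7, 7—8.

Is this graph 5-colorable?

Yes

The chromatic number is 4. 0, 1, 3, 6 are pairwise adjacent (a clique of size 4), so at least 4 colors are needed.
4 colors suffice: color red → {3, 5, 8}; color blue → {0, 2}; color green → {6, 7}; color yellow → {1, 4}.
Since 5 ≥ 4, a proper 5-coloring certainly exists.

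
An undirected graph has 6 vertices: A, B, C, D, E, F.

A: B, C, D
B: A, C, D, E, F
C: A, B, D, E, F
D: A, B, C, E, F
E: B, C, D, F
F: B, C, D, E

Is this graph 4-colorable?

B, C, D, E, F form a clique, so at least 5 colors are needed.
So 4 colors are not enough.

No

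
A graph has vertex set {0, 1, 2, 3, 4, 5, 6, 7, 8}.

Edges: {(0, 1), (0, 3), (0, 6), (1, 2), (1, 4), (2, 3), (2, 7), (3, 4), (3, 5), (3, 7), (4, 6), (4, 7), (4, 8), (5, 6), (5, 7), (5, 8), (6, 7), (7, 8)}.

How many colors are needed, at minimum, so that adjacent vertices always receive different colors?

3

4, 7, 8 form a triangle, so at least 3 colors are needed.
A valid assignment using 3 colors: 0=a, 1=b, 2=c, 3=b, 4=c, 5=c, 6=b, 7=a, 8=b. Each edge has distinct colors on its endpoints.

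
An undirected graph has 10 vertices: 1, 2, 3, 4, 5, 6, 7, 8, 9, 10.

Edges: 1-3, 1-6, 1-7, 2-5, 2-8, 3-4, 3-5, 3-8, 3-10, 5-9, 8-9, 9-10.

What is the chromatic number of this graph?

2

9 and 10 are adjacent, so at least 2 colors are needed.
2 colors suffice: 1=b, 2=a, 3=a, 4=b, 5=b, 6=a, 7=a, 8=b, 9=a, 10=b. Each edge has distinct colors on its endpoints.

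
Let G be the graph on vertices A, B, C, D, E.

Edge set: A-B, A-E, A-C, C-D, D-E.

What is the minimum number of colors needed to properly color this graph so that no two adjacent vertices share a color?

A and E are adjacent, so at least 2 colors are needed.
One proper 2-coloring: A=1, B=2, C=2, D=1, E=2. No two adjacent vertices share a color.

2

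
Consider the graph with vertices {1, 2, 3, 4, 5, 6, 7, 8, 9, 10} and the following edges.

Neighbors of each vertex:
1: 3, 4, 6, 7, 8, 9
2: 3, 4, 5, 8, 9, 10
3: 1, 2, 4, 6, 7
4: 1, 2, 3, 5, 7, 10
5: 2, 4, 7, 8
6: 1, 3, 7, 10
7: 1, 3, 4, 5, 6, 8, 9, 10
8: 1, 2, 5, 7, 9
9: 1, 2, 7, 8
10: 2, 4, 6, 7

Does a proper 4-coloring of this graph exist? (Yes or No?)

Yes

The chromatic number is 4. 1, 7, 8, 9 are mutually adjacent (a clique of size 4), so at least 4 colors are needed.
4 colors suffice: color a → {2, 7}; color b → {1, 5, 10}; color c → {4, 6, 8}; color d → {3, 9}.
That is already a proper 4-coloring.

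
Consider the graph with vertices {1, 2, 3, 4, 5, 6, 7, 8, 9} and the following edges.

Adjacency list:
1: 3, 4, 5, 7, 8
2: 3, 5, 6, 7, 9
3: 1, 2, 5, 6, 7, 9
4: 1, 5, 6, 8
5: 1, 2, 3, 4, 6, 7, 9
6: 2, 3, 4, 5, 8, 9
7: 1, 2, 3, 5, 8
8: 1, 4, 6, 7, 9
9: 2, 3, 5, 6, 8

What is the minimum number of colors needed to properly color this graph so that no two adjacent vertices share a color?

5

2, 3, 5, 6, 9 are mutually adjacent (a clique of size 5), so at least 5 colors are needed.
A valid assignment using 5 colors: 1=green, 2=purple, 3=blue, 4=blue, 5=red, 6=green, 7=yellow, 8=red, 9=yellow. Every edge joins two different colors.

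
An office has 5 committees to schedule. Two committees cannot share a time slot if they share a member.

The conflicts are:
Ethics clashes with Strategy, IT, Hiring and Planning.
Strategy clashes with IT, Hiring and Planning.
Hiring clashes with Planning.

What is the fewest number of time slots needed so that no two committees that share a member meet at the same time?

Ethics, Strategy, Hiring, Planning pairwise conflict, so at least 4 time slots are needed.
4 time slots suffice: time slot 1 → {Ethics}; time slot 2 → {Strategy}; time slot 3 → {IT, Hiring}; time slot 4 → {Planning}. Each listed conflict is separated.

4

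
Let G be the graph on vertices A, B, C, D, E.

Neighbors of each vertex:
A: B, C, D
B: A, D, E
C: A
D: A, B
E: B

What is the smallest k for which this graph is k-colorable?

3

A, B, D are pairwise adjacent, so at least 3 colors are needed.
3 colors suffice: A=blue, B=red, C=red, D=green, E=blue. No two adjacent vertices share a color.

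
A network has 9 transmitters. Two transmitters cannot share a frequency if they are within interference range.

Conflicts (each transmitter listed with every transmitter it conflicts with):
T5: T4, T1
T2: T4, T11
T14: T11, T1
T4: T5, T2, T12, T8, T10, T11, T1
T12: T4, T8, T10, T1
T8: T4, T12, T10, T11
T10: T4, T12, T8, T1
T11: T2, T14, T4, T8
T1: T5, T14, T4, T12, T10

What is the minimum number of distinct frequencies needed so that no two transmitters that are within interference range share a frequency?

T4, T12, T10, T1 pairwise conflict, so at least 4 frequencies are needed.
Using 4 frequencies: T5=3, T2=2, T14=1, T4=1, T12=3, T8=2, T10=4, T11=3, T1=2. No two conflicting transmitters share a frequency.

4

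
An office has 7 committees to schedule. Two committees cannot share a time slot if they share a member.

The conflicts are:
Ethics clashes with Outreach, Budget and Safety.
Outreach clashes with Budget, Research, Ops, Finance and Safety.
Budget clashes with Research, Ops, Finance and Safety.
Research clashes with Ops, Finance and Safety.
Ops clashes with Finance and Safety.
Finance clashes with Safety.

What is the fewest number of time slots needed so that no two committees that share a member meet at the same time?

6

Outreach, Budget, Research, Ops, Finance, Safety all conflict with each other, so at least 6 time slots are needed.
6 time slots suffice: time slot 1 → {Budget}; time slot 2 → {Outreach}; time slot 3 → {Safety}; time slot 4 → {Ethics, Ops}; time slot 5 → {Finance}; time slot 6 → {Research}. Every pair that conflicts lands in different time slots.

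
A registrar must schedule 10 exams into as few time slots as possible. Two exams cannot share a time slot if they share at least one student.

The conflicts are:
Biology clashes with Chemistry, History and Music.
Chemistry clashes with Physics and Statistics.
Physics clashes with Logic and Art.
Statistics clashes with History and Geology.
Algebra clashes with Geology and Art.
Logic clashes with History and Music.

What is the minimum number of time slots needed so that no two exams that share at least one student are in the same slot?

3

The cycle Music-Logic-Physics-Chemistry-Biology-Music has odd length 5, so it cannot be 2-colored; at least 3 time slots are needed.
Using 3 time slots: Biology=3, Chemistry=1, Physics=2, Statistics=3, Algebra=1, Logic=1, History=2, Music=2, Geology=2, Art=3. Each listed conflict is separated.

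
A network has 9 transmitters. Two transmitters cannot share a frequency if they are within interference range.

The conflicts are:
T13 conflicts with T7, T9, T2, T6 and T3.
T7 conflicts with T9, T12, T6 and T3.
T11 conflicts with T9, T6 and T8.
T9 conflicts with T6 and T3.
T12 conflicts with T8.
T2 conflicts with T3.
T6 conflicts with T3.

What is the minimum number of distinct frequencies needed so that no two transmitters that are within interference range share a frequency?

T13, T7, T9, T6, T3 pairwise conflict, so at least 5 frequencies are needed.
A valid assignment using 5 frequencies: T13=5, T7=1, T11=1, T9=2, T12=3, T2=1, T6=4, T8=2, T3=3. Every pair that conflicts lands in different frequencies.

5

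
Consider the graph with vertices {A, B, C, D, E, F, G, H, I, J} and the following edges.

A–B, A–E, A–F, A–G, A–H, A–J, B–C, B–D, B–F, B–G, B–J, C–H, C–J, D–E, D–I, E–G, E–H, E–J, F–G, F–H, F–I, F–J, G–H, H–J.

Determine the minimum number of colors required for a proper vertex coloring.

4

A, B, F, G are mutually adjacent (a clique of size 4), so at least 4 colors are needed.
4 colors suffice: color 1 → {B, H, I}; color 2 → {A, C, D}; color 3 → {E, F}; color 4 → {G, J}. No two adjacent vertices share a color.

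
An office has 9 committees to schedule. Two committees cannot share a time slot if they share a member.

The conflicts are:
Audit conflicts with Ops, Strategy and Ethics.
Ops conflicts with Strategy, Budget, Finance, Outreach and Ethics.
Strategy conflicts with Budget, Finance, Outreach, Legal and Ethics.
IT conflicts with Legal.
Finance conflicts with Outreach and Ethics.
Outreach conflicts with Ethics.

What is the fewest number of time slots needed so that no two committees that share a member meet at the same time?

5

Ops, Strategy, Finance, Outreach, Ethics pairwise conflict, so at least 5 time slots are needed.
5 time slots suffice: time slot 1 → {Strategy, IT}; time slot 2 → {Ops, Legal}; time slot 3 → {Budget, Ethics}; time slot 4 → {Audit, Outreach}; time slot 5 → {Finance}. Each listed conflict is separated.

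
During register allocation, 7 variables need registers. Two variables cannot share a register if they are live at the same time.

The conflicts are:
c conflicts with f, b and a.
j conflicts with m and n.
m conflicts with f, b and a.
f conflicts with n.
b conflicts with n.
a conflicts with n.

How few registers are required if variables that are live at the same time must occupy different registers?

2

m and b conflict, so at least 2 registers are needed.
2 registers suffice: register 1 → {c, m, n}; register 2 → {j, f, b, a}. Each listed conflict is separated.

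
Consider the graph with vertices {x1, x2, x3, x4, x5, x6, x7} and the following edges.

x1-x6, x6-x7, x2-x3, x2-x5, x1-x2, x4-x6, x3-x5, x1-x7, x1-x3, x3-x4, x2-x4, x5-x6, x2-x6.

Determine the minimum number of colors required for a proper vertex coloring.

3

x2, x3, x5 are pairwise adjacent, so at least 3 colors are needed.
3 colors suffice: color 1 → {x3, x6}; color 2 → {x2, x7}; color 3 → {x1, x4, x5}. Each edge has distinct colors on its endpoints.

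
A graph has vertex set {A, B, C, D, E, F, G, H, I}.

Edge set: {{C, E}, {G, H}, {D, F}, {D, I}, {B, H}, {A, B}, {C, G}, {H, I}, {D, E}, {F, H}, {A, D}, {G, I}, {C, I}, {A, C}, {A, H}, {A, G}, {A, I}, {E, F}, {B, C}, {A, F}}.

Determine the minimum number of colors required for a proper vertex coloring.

A, G, H, I are pairwise adjacent (a clique of size 4), so at least 4 colors are needed.
4 colors suffice: color 1 → {A, E}; color 2 → {C, D, H}; color 3 → {B, F, I}; color 4 → {G}. Each edge has distinct colors on its endpoints.

4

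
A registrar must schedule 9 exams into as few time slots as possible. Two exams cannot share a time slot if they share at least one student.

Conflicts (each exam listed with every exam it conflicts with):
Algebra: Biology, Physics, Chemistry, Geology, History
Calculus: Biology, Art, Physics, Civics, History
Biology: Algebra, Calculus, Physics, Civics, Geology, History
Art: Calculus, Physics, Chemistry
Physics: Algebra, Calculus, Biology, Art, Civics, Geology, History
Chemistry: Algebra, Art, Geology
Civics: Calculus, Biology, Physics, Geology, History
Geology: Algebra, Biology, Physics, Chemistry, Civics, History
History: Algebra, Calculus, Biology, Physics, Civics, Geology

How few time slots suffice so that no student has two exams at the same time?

Algebra, Biology, Physics, Geology, History are mutually in conflict, so at least 5 time slots are needed.
5 time slots suffice: time slot 1 → {Physics, Chemistry}; time slot 2 → {Calculus, Geology}; time slot 3 → {Art, History}; time slot 4 → {Biology}; time slot 5 → {Algebra, Civics}. Every pair that conflicts lands in different time slots.

5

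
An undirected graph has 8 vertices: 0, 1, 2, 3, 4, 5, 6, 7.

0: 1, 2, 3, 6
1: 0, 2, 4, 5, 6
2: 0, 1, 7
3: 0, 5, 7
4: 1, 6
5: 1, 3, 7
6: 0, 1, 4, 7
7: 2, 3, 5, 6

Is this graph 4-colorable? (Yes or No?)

Yes

The chromatic number is 3. 0, 1, 2 form a triangle, so at least 3 colors are needed.
One proper 3-coloring: 0=blue, 1=red, 2=green, 3=green, 4=blue, 5=blue, 6=green, 7=red.
Since 4 ≥ 3, a proper 4-coloring certainly exists.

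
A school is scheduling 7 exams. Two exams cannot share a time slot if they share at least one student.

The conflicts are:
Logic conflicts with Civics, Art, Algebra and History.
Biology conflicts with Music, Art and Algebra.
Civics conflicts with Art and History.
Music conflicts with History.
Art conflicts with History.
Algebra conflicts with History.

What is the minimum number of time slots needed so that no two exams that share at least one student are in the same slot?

4

Logic, Civics, Art, History all conflict with each other, so at least 4 time slots are needed.
4 time slots suffice: Logic=3, Biology=1, Civics=4, Music=2, Art=2, Algebra=2, History=1. No two conflicting exams share a time slot.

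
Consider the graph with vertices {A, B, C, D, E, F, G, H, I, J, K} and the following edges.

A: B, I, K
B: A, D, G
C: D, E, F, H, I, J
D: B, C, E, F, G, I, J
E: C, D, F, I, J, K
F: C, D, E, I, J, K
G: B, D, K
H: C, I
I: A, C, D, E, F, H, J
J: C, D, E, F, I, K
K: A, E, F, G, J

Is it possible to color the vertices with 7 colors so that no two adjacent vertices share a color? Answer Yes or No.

The chromatic number is 6. C, D, E, F, I, J are pairwise adjacent (a clique of size 6), so at least 6 colors are needed.
6 colors suffice: color 1 → {D, H, K}; color 2 → {B, I}; color 3 → {A, F, G}; color 4 → {E}; color 5 → {J}; color 6 → {C}.
Since 7 ≥ 6, a proper 7-coloring certainly exists.

Yes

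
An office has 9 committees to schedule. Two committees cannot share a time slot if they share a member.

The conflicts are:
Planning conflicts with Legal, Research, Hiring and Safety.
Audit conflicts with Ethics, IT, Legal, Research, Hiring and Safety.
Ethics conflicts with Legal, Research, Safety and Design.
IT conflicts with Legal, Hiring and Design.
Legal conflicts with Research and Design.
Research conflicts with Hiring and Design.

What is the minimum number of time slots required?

4

Ethics, Legal, Research, Design all conflict with each other, so at least 4 time slots are needed.
A valid assignment using 4 time slots: Planning=3, Audit=3, Ethics=4, IT=2, Legal=1, Research=2, Hiring=1, Safety=1, Design=3. Each listed conflict is separated.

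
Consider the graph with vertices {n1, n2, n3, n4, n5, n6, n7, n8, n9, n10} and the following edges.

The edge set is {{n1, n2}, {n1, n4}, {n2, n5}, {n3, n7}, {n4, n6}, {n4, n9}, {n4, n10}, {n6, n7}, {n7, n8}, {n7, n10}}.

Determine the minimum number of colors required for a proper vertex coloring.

n6 and n7 are adjacent, so at least 2 colors are needed.
2 colors suffice: n1=2, n2=1, n3=2, n4=1, n5=2, n6=2, n7=1, n8=2, n9=2, n10=2. Each edge has distinct colors on its endpoints.

2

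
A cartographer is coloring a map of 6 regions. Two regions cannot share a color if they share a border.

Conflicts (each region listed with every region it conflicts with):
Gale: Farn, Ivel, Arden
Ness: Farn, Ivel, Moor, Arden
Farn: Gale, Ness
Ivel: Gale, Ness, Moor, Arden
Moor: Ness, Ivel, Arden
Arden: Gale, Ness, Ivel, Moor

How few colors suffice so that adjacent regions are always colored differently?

Ness, Ivel, Moor, Arden all conflict with each other, so at least 4 colors are needed.
4 colors suffice: color 1 → {Farn, Arden}; color 2 → {Ivel}; color 3 → {Gale, Ness}; color 4 → {Moor}. No two conflicting regions share a color.

4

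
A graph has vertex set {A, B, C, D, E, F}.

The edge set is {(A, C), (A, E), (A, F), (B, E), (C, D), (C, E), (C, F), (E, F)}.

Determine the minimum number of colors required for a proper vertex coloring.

4

A, C, E, F form a clique, so at least 4 colors are needed.
4 colors suffice: color red → {D, E}; color blue → {B, C}; color green → {A}; color yellow → {F}. No two adjacent vertices share a color.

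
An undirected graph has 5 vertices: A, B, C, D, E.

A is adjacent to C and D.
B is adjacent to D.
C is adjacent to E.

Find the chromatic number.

A and C are adjacent, so at least 2 colors are needed.
A valid assignment using 2 colors: A=2, B=2, C=1, D=1, E=2. No two adjacent vertices share a color.

2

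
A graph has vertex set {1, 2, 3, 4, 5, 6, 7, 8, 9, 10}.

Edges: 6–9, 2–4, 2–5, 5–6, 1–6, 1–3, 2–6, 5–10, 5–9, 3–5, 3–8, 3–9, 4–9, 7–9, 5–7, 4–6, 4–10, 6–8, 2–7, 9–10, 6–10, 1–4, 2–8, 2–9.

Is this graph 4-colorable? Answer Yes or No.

Yes

The chromatic number is 4. 2, 5, 6, 9 are pairwise adjacent (a clique of size 4), so at least 4 colors are needed.
One proper 4-coloring: 1=red, 2=green, 3=blue, 4=yellow, 5=yellow, 6=blue, 7=blue, 8=red, 9=red, 10=green.
That is already a proper 4-coloring.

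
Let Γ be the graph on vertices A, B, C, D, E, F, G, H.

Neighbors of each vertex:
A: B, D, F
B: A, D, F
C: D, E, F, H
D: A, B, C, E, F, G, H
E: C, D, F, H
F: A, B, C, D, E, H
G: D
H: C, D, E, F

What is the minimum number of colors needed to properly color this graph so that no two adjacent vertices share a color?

C, D, E, F, H form a clique, so at least 5 colors are needed.
5 colors suffice: A=yellow, B=green, C=yellow, D=red, E=green, F=blue, G=blue, H=purple. Every edge joins two different colors.

5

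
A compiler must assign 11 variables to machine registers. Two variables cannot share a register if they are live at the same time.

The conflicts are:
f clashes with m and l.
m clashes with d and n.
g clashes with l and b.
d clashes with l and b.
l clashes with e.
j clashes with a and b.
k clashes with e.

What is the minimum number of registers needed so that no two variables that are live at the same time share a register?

2

m and n conflict, so at least 2 registers are needed.
2 registers suffice: register 1 → {m, l, a, k, b}; register 2 → {f, g, d, j, n, e}. Each listed conflict is separated.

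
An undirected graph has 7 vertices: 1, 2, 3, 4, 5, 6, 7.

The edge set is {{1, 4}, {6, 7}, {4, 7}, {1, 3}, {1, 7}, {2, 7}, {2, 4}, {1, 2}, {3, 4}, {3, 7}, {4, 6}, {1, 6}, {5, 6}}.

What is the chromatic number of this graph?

1, 4, 6, 7 are pairwise adjacent (a clique of size 4), so at least 4 colors are needed.
4 colors suffice: color red → {1, 5}; color blue → {7}; color green → {4}; color yellow → {2, 3, 6}. Each edge has distinct colors on its endpoints.

4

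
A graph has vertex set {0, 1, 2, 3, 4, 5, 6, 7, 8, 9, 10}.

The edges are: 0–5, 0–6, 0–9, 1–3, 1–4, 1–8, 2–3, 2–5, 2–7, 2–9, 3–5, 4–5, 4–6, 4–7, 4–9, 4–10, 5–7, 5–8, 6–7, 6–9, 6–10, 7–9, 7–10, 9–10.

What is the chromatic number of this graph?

5

4, 6, 7, 9, 10 form a clique, so at least 5 colors are needed.
5 colors suffice: color a → {1, 5, 9}; color b → {0, 3, 7, 8}; color c → {2, 4}; color d → {6}; color e → {10}. Each edge has distinct colors on its endpoints.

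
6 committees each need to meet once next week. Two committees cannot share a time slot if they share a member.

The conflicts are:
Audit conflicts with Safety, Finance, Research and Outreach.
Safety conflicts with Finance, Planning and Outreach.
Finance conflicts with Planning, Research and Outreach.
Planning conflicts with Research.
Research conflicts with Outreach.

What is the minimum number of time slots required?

4

Audit, Safety, Finance, Outreach are mutually in conflict, so at least 4 time slots are needed.
A valid assignment using 4 time slots: Audit=3, Safety=2, Finance=1, Planning=3, Research=2, Outreach=4. No two conflicting committees share a time slot.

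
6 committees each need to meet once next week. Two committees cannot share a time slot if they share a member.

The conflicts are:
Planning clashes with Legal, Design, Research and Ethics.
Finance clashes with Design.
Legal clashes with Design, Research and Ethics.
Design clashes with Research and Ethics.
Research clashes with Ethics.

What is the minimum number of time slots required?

Planning, Legal, Design, Research, Ethics all conflict with each other, so at least 5 time slots are needed.
A valid assignment using 5 time slots: Planning=2, Finance=2, Legal=4, Design=1, Research=3, Ethics=5. No two conflicting committees share a time slot.

5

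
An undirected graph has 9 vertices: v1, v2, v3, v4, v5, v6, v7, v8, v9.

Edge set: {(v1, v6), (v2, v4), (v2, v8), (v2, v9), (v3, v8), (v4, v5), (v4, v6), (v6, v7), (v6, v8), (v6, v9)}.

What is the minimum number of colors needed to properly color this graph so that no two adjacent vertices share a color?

v6 and v7 are adjacent, so at least 2 colors are needed.
2 colors suffice: v1=2, v2=1, v3=1, v4=2, v5=1, v6=1, v7=2, v8=2, v9=2. Each edge has distinct colors on its endpoints.

2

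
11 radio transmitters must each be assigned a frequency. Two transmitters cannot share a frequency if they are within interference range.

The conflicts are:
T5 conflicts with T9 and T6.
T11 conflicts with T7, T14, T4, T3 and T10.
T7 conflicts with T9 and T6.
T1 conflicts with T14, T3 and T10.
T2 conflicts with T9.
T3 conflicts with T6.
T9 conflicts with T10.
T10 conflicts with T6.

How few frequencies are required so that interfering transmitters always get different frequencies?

2

T1 and T10 conflict, so at least 2 frequencies are needed.
Using 2 frequencies: T5=2, T11=1, T7=2, T1=1, T2=2, T14=2, T4=2, T3=2, T9=1, T10=2, T6=1. Every pair that conflicts lands in different frequencies.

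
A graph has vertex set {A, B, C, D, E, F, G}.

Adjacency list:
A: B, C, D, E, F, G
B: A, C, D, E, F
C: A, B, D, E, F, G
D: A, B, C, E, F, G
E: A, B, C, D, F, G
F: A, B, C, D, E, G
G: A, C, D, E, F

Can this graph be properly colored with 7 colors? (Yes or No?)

Yes

The chromatic number is 6. A, C, D, E, F, G form a clique, so at least 6 colors are needed.
6 colors suffice: color 1 → {F}; color 2 → {D}; color 3 → {E}; color 4 → {A}; color 5 → {C}; color 6 → {B, G}.
Since 7 ≥ 6, a proper 7-coloring certainly exists.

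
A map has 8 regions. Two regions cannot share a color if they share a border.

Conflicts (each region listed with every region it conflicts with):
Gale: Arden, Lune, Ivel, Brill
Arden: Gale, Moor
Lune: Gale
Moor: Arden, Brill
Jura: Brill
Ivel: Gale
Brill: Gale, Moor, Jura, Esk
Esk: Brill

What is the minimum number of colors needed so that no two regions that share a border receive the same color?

2

Moor and Brill conflict, so at least 2 colors are needed.
A valid assignment using 2 colors: Gale=1, Arden=2, Lune=2, Moor=1, Jura=1, Ivel=2, Brill=2, Esk=1. Every pair that conflicts lands in different colors.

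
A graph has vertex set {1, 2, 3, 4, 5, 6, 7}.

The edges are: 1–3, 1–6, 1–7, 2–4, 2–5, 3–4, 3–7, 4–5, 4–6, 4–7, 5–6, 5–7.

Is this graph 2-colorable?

No

1, 3, 7 form a triangle, so at least 3 colors are needed.
So 2 colors are not enough.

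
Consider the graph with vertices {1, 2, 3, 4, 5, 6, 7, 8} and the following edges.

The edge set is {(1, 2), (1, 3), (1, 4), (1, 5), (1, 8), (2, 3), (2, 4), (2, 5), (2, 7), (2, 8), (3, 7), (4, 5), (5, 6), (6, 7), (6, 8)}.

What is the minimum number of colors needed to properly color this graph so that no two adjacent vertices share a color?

1, 2, 4, 5 form a clique, so at least 4 colors are needed.
4 colors suffice: color red → {2, 6}; color blue → {1, 7}; color green → {3, 5, 8}; color yellow → {4}. Every edge joins two different colors.

4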